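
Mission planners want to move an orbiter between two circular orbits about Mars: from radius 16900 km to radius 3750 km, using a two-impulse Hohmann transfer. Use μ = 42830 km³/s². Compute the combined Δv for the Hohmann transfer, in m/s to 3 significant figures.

Δv = 1580 m/s

Transfer-ellipse semi-major axis a_t = (r₁ + r₂)/2 = (16900 + 3750)/2 = 10325 km.
At r₁ the circular-orbit speed is v₁ = √(μ/r₁) = 1.592 km/s.
Transfer-orbit speed at r₁ (vis-viva): v_a = √[μ(2/r₁ − 1/a_t)] = 0.9594 km/s.
First burn Δv₁ = |v_a − v₁| = 0.6326 km/s.
At r₂, v₂ = √(μ/r₂) = 3.3795 km/s.
Transfer-orbit speed at r₂: v_p = √[μ(2/r₂ − 1/a_t)] = 4.3237 km/s.
Second burn Δv₂ = |v₂ − v_p| = 0.9442 km/s.
Δv = Δv₁ + Δv₂ = 0.6326 + 0.9442 = 1.577 km/s.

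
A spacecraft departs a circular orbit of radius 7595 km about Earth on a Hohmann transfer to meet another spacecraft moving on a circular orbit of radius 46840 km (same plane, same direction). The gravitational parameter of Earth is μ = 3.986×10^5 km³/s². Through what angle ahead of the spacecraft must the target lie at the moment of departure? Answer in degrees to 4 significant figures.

The Hohmann ellipse has a_t = (r₁ + r₂)/2 = 27217.5 km.
The half-period of the transfer ellipse is t = π√(a_t³/μ) = 22343.6 s.
The target's mean motion on its circular orbit is ω₂ = √(μ/r₂³) = 6.22792×10^-5 rad/s.
Angle swept by the target during transfer: ω₂·t = 1.3915 rad = 79.73°.
Arrival is 180° from departure on the ellipse, so φ = 180° − 79.73° = 100.3°.

φ = 100.3°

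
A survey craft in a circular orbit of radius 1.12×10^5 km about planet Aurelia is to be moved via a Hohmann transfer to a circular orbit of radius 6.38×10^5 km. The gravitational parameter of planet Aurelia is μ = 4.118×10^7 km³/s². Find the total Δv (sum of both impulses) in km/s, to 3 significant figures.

Δv = 9.48 km/s

The Hohmann ellipse has a_t = (r₁ + r₂)/2 = 3.750×10^5 km.
At r₁ the circular-orbit speed is v₁ = √(μ/r₁) = 19.175 km/s.
On the transfer ellipse at r₁, vis-viva gives v_p = √[μ(2/r₁ − 1/a_t)] = 25.011 km/s.
First burn Δv₁ = |v_p − v₁| = 5.836 km/s.
At r₂, v₂ = √(μ/r₂) = 8.034 km/s.
Transfer-orbit speed at r₂: v_a = √[μ(2/r₂ − 1/a_t)] = 4.391 km/s.
Second burn Δv₂ = |v₂ − v_a| = 3.643 km/s.
Total Δv = Δv₁ + Δv₂ = 9.479 km/s.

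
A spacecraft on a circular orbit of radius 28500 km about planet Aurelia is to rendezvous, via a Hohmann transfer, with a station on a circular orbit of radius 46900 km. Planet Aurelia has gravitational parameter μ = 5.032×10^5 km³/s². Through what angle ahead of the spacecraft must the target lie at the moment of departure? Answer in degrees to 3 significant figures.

Semi-major axis of the transfer orbit: a_t = (28500 + 46900)/2 = 37700 km.
Transfer time t = π√(a_t³/μ) = 32420 s.
Target angular speed ω₂ = √(μ/r₂³) = 6.984×10^-5 rad/s.
Angle swept by the target during transfer: ω₂·t = 2.264 rad = 129.7°.
Arrival is 180° from departure on the ellipse, so φ = 180° − 129.7° = 50.3°.

φ = 50.3°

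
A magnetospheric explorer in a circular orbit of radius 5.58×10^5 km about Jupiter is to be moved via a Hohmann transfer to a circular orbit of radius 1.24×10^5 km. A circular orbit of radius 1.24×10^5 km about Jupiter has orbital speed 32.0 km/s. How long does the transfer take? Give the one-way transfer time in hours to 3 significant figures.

From the circular-orbit relation v² = μ/r at r = 1.24×10^5 km: μ = v²r = (32.0)² × 1.24×10^5 = 1.26976×10^8 km³/s².
Semi-major axis of the transfer orbit: a_t = (5.580×10^5 + 1.240×10^5)/2 = 3.410×10^5 km.
Transfer time t = π√(a_t³/μ) = π√((3.410×10^5)³ / 1.26976×10^8) = 55520 s.
Converting: 55520 s ÷ 3600 s/hour = 15.4 hours.

t = 15.4 hours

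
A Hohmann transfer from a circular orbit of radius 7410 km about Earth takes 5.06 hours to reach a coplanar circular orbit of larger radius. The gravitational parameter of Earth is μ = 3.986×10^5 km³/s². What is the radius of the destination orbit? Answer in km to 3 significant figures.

Transfer time t = 5.06 hours = 18216 s, and t = π√(a_t³/μ).
So a_t = (μ t²/π²)^(1/3) = (3.986×10^5 × (18216)² / π²)^(1/3) = 23753 km.
Since a_t = (r₁ + r₂)/2, r₂ = 2a_t − r₁ = 2×23753 − 7410 = 40096 km.

r₂ = 40100 km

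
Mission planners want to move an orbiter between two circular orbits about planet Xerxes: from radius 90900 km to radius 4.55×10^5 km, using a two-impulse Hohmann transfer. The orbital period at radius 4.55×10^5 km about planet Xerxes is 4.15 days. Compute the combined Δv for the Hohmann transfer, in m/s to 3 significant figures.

Δv = 8560 m/s

From Kepler's third law T² = 4π²r³/μ at r = 4.55×10^5 km, T = 4.15 days = 4.15 × 86400 s = 3.5856×10^5 s: μ = 4π²r³/T² = 2.89248×10^7 km³/s².
Transfer-ellipse semi-major axis a_t = (r₁ + r₂)/2 = (90900 + 4.550×10^5)/2 = 2.7295×10^5 km.
Circular speed at r₁: v₁ = √(μ/r₁) = √(2.89248×10^7/90900) = 17.838 km/s.
On the transfer ellipse at r₁, v² = μ(2/r − 1/a) gives v_p = √[μ(2/r₁ − 1/a_t)] = 23.031 km/s.
First burn Δv₁ = |v_p − v₁| = 5.193 km/s.
At r₂, v₂ = √(μ/r₂) = 7.973 km/s.
Transfer-orbit speed at r₂: v_a = √[μ(2/r₂ − 1/a_t)] = 4.601 km/s.
Second burn Δv₂ = |v₂ − v_a| = 3.372 km/s.
Total Δv = Δv₁ + Δv₂ = 8.565 km/s.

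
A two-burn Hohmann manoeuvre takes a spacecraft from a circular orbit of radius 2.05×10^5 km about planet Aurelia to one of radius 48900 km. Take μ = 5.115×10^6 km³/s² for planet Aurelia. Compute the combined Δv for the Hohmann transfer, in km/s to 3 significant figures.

Semi-major axis of the transfer orbit: a_t = (2.050×10^5 + 48900)/2 = 1.2695×10^5 km.
At r₁ the circular-orbit speed is v₁ = √(μ/r₁) = 4.995 km/s.
Transfer-orbit speed at r₁ (vis-viva): v_a = √[μ(2/r₁ − 1/a_t)] = 3.100 km/s.
First burn Δv₁ = |v_a − v₁| = 1.895 km/s.
Circular speed at r₂: v₂ = √(μ/r₂) = 10.2275 km/s.
Transfer-orbit speed at r₂: v_p = √[μ(2/r₂ − 1/a_t)] = 12.9966 km/s.
Second burn Δv₂ = |v₂ − v_p| = 2.769 km/s.
Total Δv = Δv₁ + Δv₂ = 4.664 km/s.

Δv = 4.66 km/s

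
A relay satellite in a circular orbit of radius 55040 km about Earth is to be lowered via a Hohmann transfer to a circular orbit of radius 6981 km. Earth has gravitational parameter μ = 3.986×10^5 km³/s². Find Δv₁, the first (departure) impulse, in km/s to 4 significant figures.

Δv₁ = 1.414 km/s

Semi-major axis of the transfer orbit: a_t = (55040 + 6981)/2 = 31010.5 km.
Circular speed at r = 55040 km: v_c = √(μ/r) = 2.691 km/s.
Vis-viva on the transfer ellipse at r = 55040 km gives v_t = √[μ(2/r − 1/a_t)] = 1.277 km/s.
Δv₁ = |v_t − v_c| = |1.277 − 2.691| = 1.414 km/s.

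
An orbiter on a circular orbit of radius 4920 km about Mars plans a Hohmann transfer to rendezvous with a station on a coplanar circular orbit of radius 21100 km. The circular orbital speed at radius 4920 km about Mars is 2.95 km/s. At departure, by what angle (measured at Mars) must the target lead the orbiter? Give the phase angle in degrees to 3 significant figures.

φ = 92.9°

From the circular-orbit relation v² = μ/r at r = 4920 km: μ = v²r = (2.95)² × 4920 = 42816.3 km³/s².
The Hohmann ellipse has a_t = (r₁ + r₂)/2 = 13010 km.
The half-period of the transfer ellipse is t = π√(a_t³/μ) = 22530 s.
Target angular speed ω₂ = √(μ/r₂³) = 6.7512×10^-5 rad/s.
Angle swept by the target during transfer: ω₂·t = 1.521045 rad = 87.149°.
The orbiter traverses 180° on the transfer ellipse, so the target must lead by 180° − 87.149° = 92.9°.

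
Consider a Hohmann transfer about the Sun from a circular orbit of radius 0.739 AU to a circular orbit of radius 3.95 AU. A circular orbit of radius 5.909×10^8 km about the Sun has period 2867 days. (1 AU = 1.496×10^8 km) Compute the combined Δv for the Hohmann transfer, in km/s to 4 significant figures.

From Kepler's third law T² = 4π²r³/μ at r = 5.909×10^8 km, T = 2867 days = 2867 × 86400 s = 2.477088×10^8 s: μ = 4π²r³/T² = 1.32745×10^11 km³/s².
In km: r₁ = 0.739 × 1.496×10^8 = 1.105544×10^8 km; r₂ = 3.95 × 1.496×10^8 = 5.9092×10^8 km.
The Hohmann ellipse has a_t = (r₁ + r₂)/2 = 3.507372×10^8 km.
Circular speed at r₁: v₁ = √(μ/r₁) = √(1.32745×10^11/1.105544×10^8) = 34.65 km/s.
On the transfer ellipse at r₁, vis-viva equation gives v_p = √[μ(2/r₁ − 1/a_t)] = 44.98 km/s.
First burn Δv₁ = |v_p − v₁| = 10.33 km/s.
Circular speed at r₂: v₂ = √(μ/r₂) = 14.988 km/s.
Transfer-orbit speed at r₂: v_a = √[μ(2/r₂ − 1/a_t)] = 8.4148 km/s.
Second burn Δv₂ = |v₂ − v_a| = 6.573 km/s.
Total Δv = Δv₁ + Δv₂ = 16.90 km/s.

Δv = 16.90 km/s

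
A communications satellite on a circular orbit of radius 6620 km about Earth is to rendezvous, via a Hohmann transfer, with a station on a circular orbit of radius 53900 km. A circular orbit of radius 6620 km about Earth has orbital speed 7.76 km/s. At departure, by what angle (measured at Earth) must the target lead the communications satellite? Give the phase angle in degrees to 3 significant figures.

From the circular-orbit relation v² = μ/r at r = 6620 km: μ = v²r = (7.76)² × 6620 = 3.98641×10^5 km³/s².
The Hohmann ellipse has a_t = (r₁ + r₂)/2 = 30260 km.
The half-period of the transfer ellipse is t = π√(a_t³/μ) = 26190 s.
Target angular speed ω₂ = √(μ/r₂³) = 5.046×10^-5 rad/s.
Angle swept by the target during transfer: ω₂·t = 1.3215 rad = 75.72°.
The communications satellite traverses 180° on the transfer ellipse, so the target must lead by 180° − 75.72° = 104°.

φ = 104°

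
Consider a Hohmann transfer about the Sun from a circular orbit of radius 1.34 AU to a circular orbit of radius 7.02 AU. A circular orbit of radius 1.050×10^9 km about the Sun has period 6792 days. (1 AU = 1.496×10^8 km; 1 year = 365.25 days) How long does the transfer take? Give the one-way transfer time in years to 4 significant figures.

From Kepler's third law T² = 4π²r³/μ at r = 1.050×10^9 km, T = 6792 days = 6792 × 86400 s = 5.868288×10^8 s: μ = 4π²r³/T² = 1.32710×10^11 km³/s².
In km: r₁ = 1.34 × 1.496×10^8 = 2.00464×10^8 km; r₂ = 7.02 × 1.496×10^8 = 1.050192×10^9 km.
Semi-major axis of the transfer orbit: a_t = (2.00464×10^8 + 1.050192×10^9)/2 = 6.25328×10^8 km.
Transfer time t = π√(a_t³/μ) = π√((6.25328×10^8)³ / 1.32710×10^11) = 1.3485×10^8 s.
Converting: 1.3485×10^8 s ÷ 3.15576×10^7 s/year (365.25 × 86400) = 4.273 years.

t = 4.273 years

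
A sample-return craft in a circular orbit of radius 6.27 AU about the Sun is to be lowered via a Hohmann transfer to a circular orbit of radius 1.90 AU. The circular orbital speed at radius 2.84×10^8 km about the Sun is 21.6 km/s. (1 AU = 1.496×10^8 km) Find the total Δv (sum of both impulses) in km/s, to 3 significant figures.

From the circular-orbit relation v² = μ/r at r = 2.84×10^8 km: μ = v²r = (21.6)² × 2.84×10^8 = 1.32503×10^11 km³/s².
In km: r₁ = 6.27 × 1.496×10^8 = 9.37992×10^8 km; r₂ = 1.90 × 1.496×10^8 = 2.8424×10^8 km.
Transfer-ellipse semi-major axis a_t = (r₁ + r₂)/2 = (9.37992×10^8 + 2.8424×10^8)/2 = 6.11116×10^8 km.
At r₁ the circular-orbit speed is v₁ = √(μ/r₁) = 11.8854 km/s.
Transfer-orbit speed at r₁ (vis-viva equation): v_a = √[μ(2/r₁ − 1/a_t)] = 8.10577 km/s.
First burn Δv₁ = |v_a − v₁| = 3.780 km/s.
Circular speed at r₂: v₂ = √(μ/r₂) = 21.591 km/s.
Transfer-orbit speed at r₂: v_p = √[μ(2/r₂ − 1/a_t)] = 26.749 km/s.
Second burn Δv₂ = |v₂ − v_p| = 5.158 km/s.
Total Δv = Δv₁ + Δv₂ = 8.938 km/s.

Δv = 8.94 km/s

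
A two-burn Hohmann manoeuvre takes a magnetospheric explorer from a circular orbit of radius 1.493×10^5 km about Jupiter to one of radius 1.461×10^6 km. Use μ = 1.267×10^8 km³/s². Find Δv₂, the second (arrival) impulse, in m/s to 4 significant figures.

Semi-major axis of the transfer orbit: a_t = (1.493×10^5 + 1.461×10^6)/2 = 8.0515×10^5 km.
Circular speed at r = 1.461×10^6 km: v_c = √(μ/r) = 9.312 km/s.
Transfer-orbit speed at the same r (vis-viva, a = a_t): v_t = √[μ(2/r − 1/a_t)] = 4.010 km/s.
Δv₂ = |v_t − v_c| = |4.010 − 9.312| = 5.302 km/s.

Δv₂ = 5302 m/s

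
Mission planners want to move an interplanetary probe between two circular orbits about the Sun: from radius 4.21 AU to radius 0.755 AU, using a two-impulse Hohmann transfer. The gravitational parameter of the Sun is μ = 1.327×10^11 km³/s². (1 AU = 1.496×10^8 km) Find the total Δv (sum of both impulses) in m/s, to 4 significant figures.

In km: r₁ = 4.21 × 1.496×10^8 = 6.29816×10^8 km; r₂ = 0.755 × 1.496×10^8 = 1.12948×10^8 km.
The Hohmann ellipse has a_t = (r₁ + r₂)/2 = 3.71382×10^8 km.
At r₁ the circular-orbit speed is v₁ = √(μ/r₁) = 14.515 km/s.
On the transfer ellipse at r₁, vis-viva equation gives v_a = √[μ(2/r₁ − 1/a_t)] = 8.0049 km/s.
First burn Δv₁ = |v_a − v₁| = 6.510 km/s.
Circular speed at r₂: v₂ = √(μ/r₂) = 34.28 km/s.
Transfer-orbit speed at r₂: v_p = √[μ(2/r₂ − 1/a_t)] = 44.64 km/s.
Second burn Δv₂ = |v₂ − v_p| = 10.36 km/s.
Total Δv = Δv₁ + Δv₂ = 16.87 km/s.

Δv = 16870 m/s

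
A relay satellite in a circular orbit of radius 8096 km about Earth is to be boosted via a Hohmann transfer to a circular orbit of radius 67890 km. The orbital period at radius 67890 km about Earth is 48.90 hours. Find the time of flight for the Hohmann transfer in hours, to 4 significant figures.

From Kepler's third law T² = 4π²r³/μ at r = 67890 km, T = 48.90 hours = 48.90 × 3600 s = 1.7604×10^5 s: μ = 4π²r³/T² = 3.98616×10^5 km³/s².
The Hohmann ellipse has a_t = (r₁ + r₂)/2 = 37993 km.
Transfer time t = π√(a_t³/μ) = π√((37993)³ / 3.98616×10^5) = 36850 s.
Converting: 36850 s ÷ 3600 s/hour = 10.24 hours.

t = 10.24 hours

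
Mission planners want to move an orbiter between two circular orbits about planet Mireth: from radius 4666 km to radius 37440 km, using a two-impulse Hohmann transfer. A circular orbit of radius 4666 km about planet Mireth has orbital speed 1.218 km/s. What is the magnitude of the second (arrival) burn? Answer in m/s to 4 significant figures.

Δv₂ = 227.6 m/s

From the circular-orbit relation v² = μ/r at r = 4666 km: μ = v²r = (1.218)² × 4666 = 6922.12 km³/s².
Transfer-ellipse semi-major axis a_t = (r₁ + r₂)/2 = (4666 + 37440)/2 = 21053 km.
Circular speed at r = 37440 km: v_c = √(μ/r) = 0.4300 km/s.
Transfer-orbit speed at the same r (vis-viva, a = a_t): v_t = √[μ(2/r − 1/a_t)] = 0.2024 km/s.
Δv₂ = |v_t − v_c| = |0.2024 − 0.4300| = 0.2276 km/s.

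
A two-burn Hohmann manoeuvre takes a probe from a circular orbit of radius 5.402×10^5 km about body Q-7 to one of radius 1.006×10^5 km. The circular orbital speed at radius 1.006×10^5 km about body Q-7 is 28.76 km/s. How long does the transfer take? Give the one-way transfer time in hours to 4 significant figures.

t = 17.35 hours

From the circular-orbit relation v² = μ/r at r = 1.006×10^5 km: μ = v²r = (28.76)² × 1.006×10^5 = 8.32100×10^7 km³/s².
Transfer-ellipse semi-major axis a_t = (r₁ + r₂)/2 = (5.402×10^5 + 1.006×10^5)/2 = 3.204×10^5 km.
Transfer time t = π√(a_t³/μ) = π√((3.204×10^5)³ / 8.32100×10^7) = 62460 s.
Converting: 62460 s ÷ 3600 s/hour = 17.35 hours.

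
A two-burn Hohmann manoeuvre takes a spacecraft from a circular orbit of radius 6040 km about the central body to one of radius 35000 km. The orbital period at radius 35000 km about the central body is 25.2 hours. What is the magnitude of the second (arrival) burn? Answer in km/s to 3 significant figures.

Δv₂ = 1.11 km/s

From Kepler's third law T² = 4π²r³/μ at r = 35000 km, T = 25.2 hours = 25.2 × 3600 s = 90720 s: μ = 4π²r³/T² = 2.05664×10^5 km³/s².
The Hohmann ellipse has a_t = (r₁ + r₂)/2 = 20520 km.
On the circular orbit at r = 35000 km, v_c = √(μ/r) = 2.424 km/s.
Vis-viva on the transfer ellipse at r = 35000 km gives v_t = √[μ(2/r − 1/a_t)] = 1.315 km/s.
Δv₂ = |v_t − v_c| = |1.315 − 2.424| = 1.109 km/s.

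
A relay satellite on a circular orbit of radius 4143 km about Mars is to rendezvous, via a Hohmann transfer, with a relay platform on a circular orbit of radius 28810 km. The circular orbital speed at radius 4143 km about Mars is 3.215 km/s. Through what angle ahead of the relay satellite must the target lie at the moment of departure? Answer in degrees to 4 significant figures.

φ = 102.2°

From the circular-orbit relation v² = μ/r at r = 4143 km: μ = v²r = (3.215)² × 4143 = 42823.0 km³/s².
Semi-major axis of the transfer orbit: a_t = (4143 + 28810)/2 = 16476.5 km.
The half-period of the transfer ellipse is t = π√(a_t³/μ) = 32107.7 s.
Target angular speed ω₂ = √(μ/r₂³) = 4.23178×10^-5 rad/s.
Angle swept by the target during transfer: ω₂·t = 1.35873 rad = 77.849°.
The relay satellite traverses 180° on the transfer ellipse, so the target must lead by 180° − 77.849° = 102.2°.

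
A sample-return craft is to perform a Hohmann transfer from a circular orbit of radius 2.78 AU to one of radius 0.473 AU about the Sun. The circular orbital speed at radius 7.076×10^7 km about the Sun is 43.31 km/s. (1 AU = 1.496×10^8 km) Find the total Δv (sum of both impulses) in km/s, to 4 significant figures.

From the circular-orbit relation v² = μ/r at r = 7.076×10^7 km: μ = v²r = (43.31)² × 7.076×10^7 = 1.32729×10^11 km³/s².
In km: r₁ = 2.78 × 1.496×10^8 = 4.15888×10^8 km; r₂ = 0.473 × 1.496×10^8 = 7.07608×10^7 km.
Transfer-ellipse semi-major axis a_t = (r₁ + r₂)/2 = (4.15888×10^8 + 7.07608×10^7)/2 = 2.433244×10^8 km.
At r₁ the circular-orbit speed is v₁ = √(μ/r₁) = 17.865 km/s.
Transfer-orbit speed at r₁ (vis-viva): v_a = √[μ(2/r₁ − 1/a_t)] = 9.6338 km/s.
First burn Δv₁ = |v_a − v₁| = 8.231 km/s.
Circular speed at r₂: v₂ = √(μ/r₂) = 43.31 km/s.
Transfer-orbit speed at r₂: v_p = √[μ(2/r₂ − 1/a_t)] = 56.62 km/s.
Second burn Δv₂ = |v₂ − v_p| = 13.31 km/s.
Total Δv = Δv₁ + Δv₂ = 21.54 km/s.

Δv = 21.54 km/s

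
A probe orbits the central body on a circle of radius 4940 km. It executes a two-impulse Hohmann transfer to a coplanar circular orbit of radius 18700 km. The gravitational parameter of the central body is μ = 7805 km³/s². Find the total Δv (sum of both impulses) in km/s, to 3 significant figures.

Δv = 0.552 km/s

Transfer-ellipse semi-major axis a_t = (r₁ + r₂)/2 = (4940 + 18700)/2 = 11820 km.
At r₁ the circular-orbit speed is v₁ = √(μ/r₁) = 1.257 km/s.
On the transfer ellipse at r₁, v² = μ(2/r − 1/a) gives v_p = √[μ(2/r₁ − 1/a_t)] = 1.581 km/s.
First burn Δv₁ = |v_p − v₁| = 0.3240 km/s.
Circular speed at r₂: v₂ = √(μ/r₂) = 0.64605 km/s.
Transfer-orbit speed at r₂: v_a = √[μ(2/r₂ − 1/a_t)] = 0.41766 km/s.
Second burn Δv₂ = |v₂ − v_a| = 0.2284 km/s.
Total Δv = Δv₁ + Δv₂ = 0.5524 km/s.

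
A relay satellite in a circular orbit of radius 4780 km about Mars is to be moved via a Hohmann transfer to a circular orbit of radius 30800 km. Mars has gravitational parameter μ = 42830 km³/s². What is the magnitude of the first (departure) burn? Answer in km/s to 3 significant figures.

Semi-major axis of the transfer orbit: a_t = (4780 + 30800)/2 = 17790 km.
On the circular orbit at r = 4780 km, v_c = √(μ/r) = 2.9934 km/s.
Vis-viva on the transfer ellipse at r = 4780 km gives v_t = √[μ(2/r − 1/a_t)] = 3.9387 km/s.
Δv₁ = |v_t − v_c| = |3.9387 − 2.9934| = 0.9453 km/s.

Δv₁ = 0.945 km/s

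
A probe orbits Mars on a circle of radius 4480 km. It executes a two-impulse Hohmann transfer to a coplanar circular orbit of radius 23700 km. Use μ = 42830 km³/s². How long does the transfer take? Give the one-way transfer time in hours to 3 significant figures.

The Hohmann ellipse has a_t = (r₁ + r₂)/2 = 14090 km.
Transfer time t = π√(a_t³/μ) = π√((14090)³ / 42830) = 25390 s.
Converting: 25390 s ÷ 3600 s/hour = 7.05 hours.

t = 7.05 hours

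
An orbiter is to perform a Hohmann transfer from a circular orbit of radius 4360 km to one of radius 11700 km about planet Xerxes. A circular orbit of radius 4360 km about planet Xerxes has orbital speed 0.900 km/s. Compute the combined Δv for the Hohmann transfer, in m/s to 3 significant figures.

Δv = 331 m/s

From the circular-orbit relation v² = μ/r at r = 4360 km: μ = v²r = (0.900)² × 4360 = 3531.60 km³/s².
Transfer-ellipse semi-major axis a_t = (r₁ + r₂)/2 = (4360 + 11700)/2 = 8030 km.
Circular speed at r₁: v₁ = √(μ/r₁) = √(3531.60/4360) = 0.900000 km/s.
Transfer-orbit speed at r₁ (v² = μ(2/r − 1/a)): v_p = √[μ(2/r₁ − 1/a_t)] = 1.08637 km/s.
First burn Δv₁ = |v_p − v₁| = 0.18637 km/s.
Circular speed at r₂: v₂ = √(μ/r₂) = 0.54941 km/s.
Transfer-orbit speed at r₂: v_a = √[μ(2/r₂ − 1/a_t)] = 0.40484 km/s.
Second burn Δv₂ = |v₂ − v_a| = 0.14457 km/s.
Total Δv = Δv₁ + Δv₂ = 0.3309 km/s.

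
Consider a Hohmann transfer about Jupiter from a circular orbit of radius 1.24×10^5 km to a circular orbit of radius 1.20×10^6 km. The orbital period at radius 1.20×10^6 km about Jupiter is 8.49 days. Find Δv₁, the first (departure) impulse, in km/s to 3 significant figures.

From Kepler's third law T² = 4π²r³/μ at r = 1.20×10^6 km, T = 8.49 days = 8.49 × 86400 s = 7.33536×10^5 s: μ = 4π²r³/T² = 1.26783×10^8 km³/s².
Semi-major axis of the transfer orbit: a_t = (1.240×10^5 + 1.200×10^6)/2 = 6.620×10^5 km.
Circular speed at r = 1.240×10^5 km: v_c = √(μ/r) = 31.9757 km/s.
Transfer-orbit speed at the same r (vis-viva, a = a_t): v_t = √[μ(2/r − 1/a_t)] = 43.0508 km/s.
Δv₁ = |v_t − v_c| = |43.0508 − 31.9757| = 11.08 km/s.

Δv₁ = 11.1 km/s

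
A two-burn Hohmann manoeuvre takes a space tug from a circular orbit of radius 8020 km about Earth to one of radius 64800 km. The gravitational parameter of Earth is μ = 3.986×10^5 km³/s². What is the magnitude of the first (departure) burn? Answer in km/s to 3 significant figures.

Δv₁ = 2.36 km/s

Transfer-ellipse semi-major axis a_t = (r₁ + r₂)/2 = (8020 + 64800)/2 = 36410 km.
Circular speed at r = 8020 km: v_c = √(μ/r) = 7.050 km/s.
Vis-viva on the transfer ellipse at r = 8020 km gives v_t = √[μ(2/r − 1/a_t)] = 9.405 km/s.
Δv₁ = |v_t − v_c| = |9.405 − 7.050| = 2.355 km/s.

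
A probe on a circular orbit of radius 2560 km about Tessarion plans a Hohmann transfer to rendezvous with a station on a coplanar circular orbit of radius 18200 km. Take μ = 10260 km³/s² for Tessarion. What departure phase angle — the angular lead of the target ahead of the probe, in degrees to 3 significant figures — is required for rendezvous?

The Hohmann ellipse has a_t = (r₁ + r₂)/2 = 10380 km.
Transfer time t = π√(a_t³/μ) = 32800 s.
The target's mean motion on its circular orbit is ω₂ = √(μ/r₂³) = 4.1254×10^-5 rad/s.
Angle swept by the target during transfer: ω₂·t = 1.3531 rad = 77.53°.
The probe traverses 180° on the transfer ellipse, so the target must lead by 180° − 77.53° = 102°.

φ = 102°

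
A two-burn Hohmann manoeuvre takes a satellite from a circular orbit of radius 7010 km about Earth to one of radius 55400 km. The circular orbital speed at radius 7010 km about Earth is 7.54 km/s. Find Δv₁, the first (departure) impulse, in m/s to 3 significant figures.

From the circular-orbit relation v² = μ/r at r = 7010 km: μ = v²r = (7.54)² × 7010 = 3.98530×10^5 km³/s².
The Hohmann ellipse has a_t = (r₁ + r₂)/2 = 31205 km.
On the circular orbit at r = 7010 km, v_c = √(μ/r) = 7.5400 km/s.
Transfer-orbit speed at the same r (vis-viva, a = a_t): v_t = √[μ(2/r − 1/a_t)] = 10.046 km/s.
Δv₁ = |v_t − v_c| = |10.046 − 7.5400| = 2.506 km/s.

Δv₁ = 2510 m/s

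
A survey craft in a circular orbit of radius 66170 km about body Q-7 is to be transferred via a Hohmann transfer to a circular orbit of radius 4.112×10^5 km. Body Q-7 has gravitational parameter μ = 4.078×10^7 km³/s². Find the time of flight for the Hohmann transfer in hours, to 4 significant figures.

t = 15.94 hours

Transfer-ellipse semi-major axis a_t = (r₁ + r₂)/2 = (66170 + 4.112×10^5)/2 = 2.38685×10^5 km.
Transfer time t = π√(a_t³/μ) = π√((2.38685×10^5)³ / 4.078×10^7) = 57370 s.
Converting: 57370 s ÷ 3600 s/hour = 15.94 hours.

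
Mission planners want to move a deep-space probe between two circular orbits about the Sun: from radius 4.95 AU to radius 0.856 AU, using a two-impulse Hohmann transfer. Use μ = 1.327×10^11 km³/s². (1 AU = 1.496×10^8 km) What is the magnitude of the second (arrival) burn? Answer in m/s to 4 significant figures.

In km: r₁ = 4.95 × 1.496×10^8 = 7.4052×10^8 km; r₂ = 0.856 × 1.496×10^8 = 1.280576×10^8 km.
Semi-major axis of the transfer orbit: a_t = (7.4052×10^8 + 1.280576×10^8)/2 = 4.342888×10^8 km.
On the circular orbit at r = 1.280576×10^8 km, v_c = √(μ/r) = 32.191 km/s.
Vis-viva on the transfer ellipse at r = 1.280576×10^8 km gives v_t = √[μ(2/r − 1/a_t)] = 42.035 km/s.
Δv₂ = |v_t − v_c| = |42.035 − 32.191| = 9.844 km/s.

Δv₂ = 9844 m/s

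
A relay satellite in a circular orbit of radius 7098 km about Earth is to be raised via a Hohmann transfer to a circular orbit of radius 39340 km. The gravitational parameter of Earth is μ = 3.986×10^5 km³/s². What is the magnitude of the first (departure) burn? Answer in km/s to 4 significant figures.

Δv₁ = 2.261 km/s

Transfer-ellipse semi-major axis a_t = (r₁ + r₂)/2 = (7098 + 39340)/2 = 23219 km.
Circular speed at r = 7098 km: v_c = √(μ/r) = 7.49378 km/s.
Vis-viva on the transfer ellipse at r = 7098 km gives v_t = √[μ(2/r − 1/a_t)] = 9.75430 km/s.
Δv₁ = |v_t − v_c| = |9.75430 − 7.49378| = 2.261 km/s.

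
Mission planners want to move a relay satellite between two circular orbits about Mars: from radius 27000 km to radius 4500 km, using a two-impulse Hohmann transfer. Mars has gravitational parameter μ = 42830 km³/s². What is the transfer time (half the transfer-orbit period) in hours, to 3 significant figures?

Semi-major axis of the transfer orbit: a_t = (27000 + 4500)/2 = 15750 km.
Transfer time t = π√(a_t³/μ) = π√((15750)³ / 42830) = 30005 s.
Converting: 30005 s ÷ 3600 s/hour = 8.33 hours.

t = 8.33 hours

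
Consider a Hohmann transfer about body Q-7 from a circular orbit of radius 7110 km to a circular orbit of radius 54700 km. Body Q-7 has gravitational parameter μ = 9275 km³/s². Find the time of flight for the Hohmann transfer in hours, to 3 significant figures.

t = 49.2 hours

The Hohmann ellipse has a_t = (r₁ + r₂)/2 = 30905 km.
By Kepler's third law the transfer-orbit period is T = 2π√(a_t³/μ), so t = T/2 = 1.772×10^5 s.
Converting: 1.772×10^5 s ÷ 3600 s/hour = 49.2 hours.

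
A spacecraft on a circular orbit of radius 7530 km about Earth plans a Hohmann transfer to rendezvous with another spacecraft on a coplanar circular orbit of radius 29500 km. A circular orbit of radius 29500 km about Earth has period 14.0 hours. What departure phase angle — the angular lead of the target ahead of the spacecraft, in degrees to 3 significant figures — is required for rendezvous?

φ = 90.5°

From Kepler's third law T² = 4π²r³/μ at r = 29500 km, T = 14.0 hours = 14.0 × 3600 s = 50400 s: μ = 4π²r³/T² = 3.98992×10^5 km³/s².
Transfer-ellipse semi-major axis a_t = (r₁ + r₂)/2 = (7530 + 29500)/2 = 18515 km.
Transfer time t = π√(a_t³/μ) = 12530 s.
Target angular speed ω₂ = √(μ/r₂³) = 1.247×10^-4 rad/s.
Angle swept by the target during transfer: ω₂·t = 1.562 rad = 89.50°.
Arrival is 180° from departure on the ellipse, so φ = 180° − 89.50° = 90.5°.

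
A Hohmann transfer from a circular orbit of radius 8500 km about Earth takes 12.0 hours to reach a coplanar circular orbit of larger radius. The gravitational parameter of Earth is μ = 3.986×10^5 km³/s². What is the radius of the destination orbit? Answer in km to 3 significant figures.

Transfer time t = 12.0 hours = 43200 s, and t = π√(a_t³/μ).
So a_t = (μ t²/π²)^(1/3) = (3.986×10^5 × (43200)² / π²)^(1/3) = 42241 km.
Since a_t = (r₁ + r₂)/2, r₂ = 2a_t − r₁ = 2×42241 − 8500 = 75982 km.

r₂ = 76000 km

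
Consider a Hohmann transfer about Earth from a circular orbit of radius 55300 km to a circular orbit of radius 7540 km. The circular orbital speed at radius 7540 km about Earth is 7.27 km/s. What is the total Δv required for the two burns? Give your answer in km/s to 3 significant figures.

From the circular-orbit relation v² = μ/r at r = 7540 km: μ = v²r = (7.27)² × 7540 = 3.98511×10^5 km³/s².
Transfer-ellipse semi-major axis a_t = (r₁ + r₂)/2 = (55300 + 7540)/2 = 31420 km.
At r₁ the circular-orbit speed is v₁ = √(μ/r₁) = 2.684 km/s.
Transfer-orbit speed at r₁ (v² = μ(2/r − 1/a)): v_a = √[μ(2/r₁ − 1/a_t)] = 1.315 km/s.
First burn Δv₁ = |v_a − v₁| = 1.369 km/s.
At r₂, v₂ = √(μ/r₂) = 7.270 km/s.
Transfer-orbit speed at r₂: v_p = √[μ(2/r₂ − 1/a_t)] = 9.645 km/s.
Second burn Δv₂ = |v₂ − v_p| = 2.375 km/s.
Δv = Δv₁ + Δv₂ = 1.369 + 2.375 = 3.744 km/s.

Δv = 3.74 km/s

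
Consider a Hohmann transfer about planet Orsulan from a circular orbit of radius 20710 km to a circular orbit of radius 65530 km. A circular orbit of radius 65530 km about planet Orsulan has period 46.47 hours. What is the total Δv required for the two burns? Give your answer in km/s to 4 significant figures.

From Kepler's third law T² = 4π²r³/μ at r = 65530 km, T = 46.47 hours = 46.47 × 3600 s = 1.67292×10^5 s: μ = 4π²r³/T² = 3.96945×10^5 km³/s².
Transfer-ellipse semi-major axis a_t = (r₁ + r₂)/2 = (20710 + 65530)/2 = 43120 km.
Circular speed at r₁: v₁ = √(μ/r₁) = √(3.96945×10^5/20710) = 4.378 km/s.
Transfer-orbit speed at r₁ (vis-viva equation): v_p = √[μ(2/r₁ − 1/a_t)] = 5.397 km/s.
First burn Δv₁ = |v_p − v₁| = 1.0190 km/s.
Circular speed at r₂: v₂ = √(μ/r₂) = 2.46119 km/s.
Transfer-orbit speed at r₂: v_a = √[μ(2/r₂ − 1/a_t)] = 1.70567 km/s.
Second burn Δv₂ = |v₂ − v_a| = 0.75552 km/s.
Total Δv = Δv₁ + Δv₂ = 1.775 km/s.

Δv = 1.775 km/s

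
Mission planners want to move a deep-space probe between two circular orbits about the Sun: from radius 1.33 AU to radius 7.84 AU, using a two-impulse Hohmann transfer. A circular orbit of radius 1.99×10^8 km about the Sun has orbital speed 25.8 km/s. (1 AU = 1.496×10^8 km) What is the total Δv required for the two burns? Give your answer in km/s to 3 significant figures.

Δv = 12.8 km/s

From the circular-orbit relation v² = μ/r at r = 1.99×10^8 km: μ = v²r = (25.8)² × 1.99×10^8 = 1.32462×10^11 km³/s².
In km: r₁ = 1.33 × 1.496×10^8 = 1.98968×10^8 km; r₂ = 7.84 × 1.496×10^8 = 1.172864×10^9 km.
The Hohmann ellipse has a_t = (r₁ + r₂)/2 = 6.85916×10^8 km.
At r₁ the circular-orbit speed is v₁ = √(μ/r₁) = 25.802 km/s.
Transfer-orbit speed at r₁ (v² = μ(2/r − 1/a)): v_p = √[μ(2/r₁ − 1/a_t)] = 33.740 km/s.
First burn Δv₁ = |v_p − v₁| = 7.938 km/s.
Circular speed at r₂: v₂ = √(μ/r₂) = 10.6273 km/s.
Transfer-orbit speed at r₂: v_a = √[μ(2/r₂ − 1/a_t)] = 5.72372 km/s.
Second burn Δv₂ = |v₂ − v_a| = 4.904 km/s.
Δv = Δv₁ + Δv₂ = 7.938 + 4.904 = 12.84 km/s.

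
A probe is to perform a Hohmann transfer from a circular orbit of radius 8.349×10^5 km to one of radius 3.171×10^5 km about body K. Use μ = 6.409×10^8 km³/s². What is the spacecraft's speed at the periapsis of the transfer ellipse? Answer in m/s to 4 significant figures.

v = 54130 m/s

Transfer-ellipse semi-major axis a_t = (r₁ + r₂)/2 = (8.349×10^5 + 3.171×10^5)/2 = 5.760×10^5 km.
At periapsis, r = 3.171×10^5 km.
Applying v² = μ(2/r − 1/a_t): v = 54.13 km/s.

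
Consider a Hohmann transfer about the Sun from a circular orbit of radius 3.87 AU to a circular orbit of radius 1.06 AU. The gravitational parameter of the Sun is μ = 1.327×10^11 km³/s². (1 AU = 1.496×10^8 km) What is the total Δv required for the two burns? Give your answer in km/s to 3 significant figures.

In km: r₁ = 3.87 × 1.496×10^8 = 5.78952×10^8 km; r₂ = 1.06 × 1.496×10^8 = 1.58576×10^8 km.
Transfer-ellipse semi-major axis a_t = (r₁ + r₂)/2 = (5.78952×10^8 + 1.58576×10^8)/2 = 3.68764×10^8 km.
At r₁ the circular-orbit speed is v₁ = √(μ/r₁) = 15.14 km/s.
Transfer-orbit speed at r₁ (v² = μ(2/r − 1/a)): v_a = √[μ(2/r₁ − 1/a_t)] = 9.928 km/s.
First burn Δv₁ = |v_a − v₁| = 5.212 km/s.
Circular speed at r₂: v₂ = √(μ/r₂) = 28.928 km/s.
Transfer-orbit speed at r₂: v_p = √[μ(2/r₂ − 1/a_t)] = 36.246 km/s.
Second burn Δv₂ = |v₂ − v_p| = 7.318 km/s.
Total Δv = Δv₁ + Δv₂ = 12.53 km/s.

Δv = 12.5 km/s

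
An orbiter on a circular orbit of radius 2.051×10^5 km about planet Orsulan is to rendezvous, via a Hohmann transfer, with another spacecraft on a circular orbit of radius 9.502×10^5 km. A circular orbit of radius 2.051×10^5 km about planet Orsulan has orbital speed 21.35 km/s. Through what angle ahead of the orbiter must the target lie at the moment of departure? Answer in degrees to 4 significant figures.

φ = 94.68°

From the circular-orbit relation v² = μ/r at r = 2.051×10^5 km: μ = v²r = (21.35)² × 2.051×10^5 = 9.34892×10^7 km³/s².
Transfer-ellipse semi-major axis a_t = (r₁ + r₂)/2 = (2.051×10^5 + 9.502×10^5)/2 = 5.7765×10^5 km.
Transfer time t = π√(a_t³/μ) = 1.4265×10^5 s.
The target's mean motion on its circular orbit is ω₂ = √(μ/r₂³) = 1.0439×10^-5 rad/s.
Angle swept by the target during transfer: ω₂·t = 1.4891 rad = 85.32°.
Arrival is 180° from departure on the ellipse, so φ = 180° − 85.32° = 94.68°.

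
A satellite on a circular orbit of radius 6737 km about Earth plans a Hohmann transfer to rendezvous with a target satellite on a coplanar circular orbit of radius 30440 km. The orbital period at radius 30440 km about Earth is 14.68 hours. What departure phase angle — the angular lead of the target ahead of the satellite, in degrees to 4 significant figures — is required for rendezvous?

φ = 94.10°

From Kepler's third law T² = 4π²r³/μ at r = 30440 km, T = 14.68 hours = 14.68 × 3600 s = 52848 s: μ = 4π²r³/T² = 3.98691×10^5 km³/s².
Semi-major axis of the transfer orbit: a_t = (6737 + 30440)/2 = 18588.5 km.
The half-period of the transfer ellipse is t = π√(a_t³/μ) = 12610 s.
The target's mean motion on its circular orbit is ω₂ = √(μ/r₂³) = 1.1889×10^-4 rad/s.
Angle swept by the target during transfer: ω₂·t = 1.4992 rad = 85.90°.
The satellite traverses 180° on the transfer ellipse, so the target must lead by 180° − 85.90° = 94.10°.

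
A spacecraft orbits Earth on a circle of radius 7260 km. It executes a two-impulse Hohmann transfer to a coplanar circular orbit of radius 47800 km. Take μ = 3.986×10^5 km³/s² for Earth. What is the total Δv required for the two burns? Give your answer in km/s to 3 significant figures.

Δv = 3.76 km/s

Transfer-ellipse semi-major axis a_t = (r₁ + r₂)/2 = (7260 + 47800)/2 = 27530 km.
Circular speed at r₁: v₁ = √(μ/r₁) = √(3.986×10^5/7260) = 7.410 km/s.
On the transfer ellipse at r₁, v² = μ(2/r − 1/a) gives v_p = √[μ(2/r₁ − 1/a_t)] = 9.764 km/s.
First burn Δv₁ = |v_p − v₁| = 2.354 km/s.
At r₂, v₂ = √(μ/r₂) = 2.888 km/s.
Transfer-orbit speed at r₂: v_a = √[μ(2/r₂ − 1/a_t)] = 1.483 km/s.
Second burn Δv₂ = |v₂ − v_a| = 1.405 km/s.
Δv = Δv₁ + Δv₂ = 2.354 + 1.405 = 3.759 km/s.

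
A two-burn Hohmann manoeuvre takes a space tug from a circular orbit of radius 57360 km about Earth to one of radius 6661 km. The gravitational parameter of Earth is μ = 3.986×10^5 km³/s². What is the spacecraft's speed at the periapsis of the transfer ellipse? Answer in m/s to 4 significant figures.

v = 10360 m/s

Transfer-ellipse semi-major axis a_t = (r₁ + r₂)/2 = (57360 + 6661)/2 = 32010.5 km.
At periapsis, r = 6661 km.
From the vis-viva equation, v = √[μ(2/r − 1/a_t)] = 10.36 km/s.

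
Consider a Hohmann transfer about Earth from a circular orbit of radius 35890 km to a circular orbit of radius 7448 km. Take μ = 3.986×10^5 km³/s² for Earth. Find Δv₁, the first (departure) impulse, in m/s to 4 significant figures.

Δv₁ = 1379 m/s

Transfer-ellipse semi-major axis a_t = (r₁ + r₂)/2 = (35890 + 7448)/2 = 21669 km.
On the circular orbit at r = 35890 km, v_c = √(μ/r) = 3.333 km/s.
Vis-viva on the transfer ellipse at r = 35890 km gives v_t = √[μ(2/r − 1/a_t)] = 1.954 km/s.
Δv₁ = |v_t − v_c| = |1.954 − 3.333| = 1.379 km/s.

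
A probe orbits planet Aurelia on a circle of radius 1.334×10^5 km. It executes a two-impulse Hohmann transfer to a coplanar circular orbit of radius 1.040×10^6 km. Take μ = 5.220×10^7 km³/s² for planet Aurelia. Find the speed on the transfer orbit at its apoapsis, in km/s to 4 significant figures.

v = 3.378 km/s

Transfer-ellipse semi-major axis a_t = (r₁ + r₂)/2 = (1.334×10^5 + 1.040×10^6)/2 = 5.867×10^5 km.
The apoapsis of the transfer ellipse is at r = 1.040×10^6 km.
Vis-viva: v = √[μ(2/r − 1/a_t)] = √[5.220×10^7 × (2/1.040×10^6 − 1/5.867×10^5)] = 3.378 km/s.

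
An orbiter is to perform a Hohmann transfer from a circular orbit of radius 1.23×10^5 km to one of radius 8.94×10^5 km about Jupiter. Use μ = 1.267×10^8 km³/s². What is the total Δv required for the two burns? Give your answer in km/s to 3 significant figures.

Δv = 16.5 km/s

Semi-major axis of the transfer orbit: a_t = (1.230×10^5 + 8.940×10^5)/2 = 5.085×10^5 km.
Circular speed at r₁: v₁ = √(μ/r₁) = √(1.267×10^8/1.230×10^5) = 32.095 km/s.
Transfer-orbit speed at r₁ (vis-viva equation): v_p = √[μ(2/r₁ − 1/a_t)] = 42.556 km/s.
First burn Δv₁ = |v_p − v₁| = 10.46 km/s.
Circular speed at r₂: v₂ = √(μ/r₂) = 11.905 km/s.
Transfer-orbit speed at r₂: v_a = √[μ(2/r₂ − 1/a_t)] = 5.8550 km/s.
Second burn Δv₂ = |v₂ − v_a| = 6.050 km/s.
Total Δv = Δv₁ + Δv₂ = 16.51 km/s.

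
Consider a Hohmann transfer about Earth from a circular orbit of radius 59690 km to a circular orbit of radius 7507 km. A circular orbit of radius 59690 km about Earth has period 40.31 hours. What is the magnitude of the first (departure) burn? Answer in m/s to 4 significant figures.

From Kepler's third law T² = 4π²r³/μ at r = 59690 km, T = 40.31 hours = 40.31 × 3600 s = 1.45116×10^5 s: μ = 4π²r³/T² = 3.98689×10^5 km³/s².
Semi-major axis of the transfer orbit: a_t = (59690 + 7507)/2 = 33598.5 km.
On the circular orbit at r = 59690 km, v_c = √(μ/r) = 2.5844 km/s.
Transfer-orbit speed at the same r (vis-viva, a = a_t): v_t = √[μ(2/r − 1/a_t)] = 1.2216 km/s.
Δv₁ = |v_t − v_c| = |1.2216 − 2.5844| = 1.363 km/s.

Δv₁ = 1363 m/s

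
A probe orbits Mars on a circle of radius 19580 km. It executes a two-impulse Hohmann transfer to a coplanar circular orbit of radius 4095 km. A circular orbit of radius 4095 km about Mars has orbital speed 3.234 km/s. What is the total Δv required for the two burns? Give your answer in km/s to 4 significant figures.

From the circular-orbit relation v² = μ/r at r = 4095 km: μ = v²r = (3.234)² × 4095 = 42828.6 km³/s².
The Hohmann ellipse has a_t = (r₁ + r₂)/2 = 11837.5 km.
Circular speed at r₁: v₁ = √(μ/r₁) = √(42828.6/19580) = 1.479 km/s.
Transfer-orbit speed at r₁ (v² = μ(2/r − 1/a)): v_a = √[μ(2/r₁ − 1/a_t)] = 0.8699 km/s.
First burn Δv₁ = |v_a − v₁| = 0.6091 km/s.
Circular speed at r₂: v₂ = √(μ/r₂) = 3.2340 km/s.
Transfer-orbit speed at r₂: v_p = √[μ(2/r₂ − 1/a_t)] = 4.1593 km/s.
Second burn Δv₂ = |v₂ − v_p| = 0.9253 km/s.
Δv = Δv₁ + Δv₂ = 0.6091 + 0.9253 = 1.534 km/s.

Δv = 1.534 km/s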